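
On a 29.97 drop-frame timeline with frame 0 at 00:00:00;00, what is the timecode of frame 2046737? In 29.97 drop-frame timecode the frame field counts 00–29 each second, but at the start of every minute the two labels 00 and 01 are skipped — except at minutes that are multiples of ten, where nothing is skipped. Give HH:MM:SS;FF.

18:58:12;27

Ten DF minutes hold 17982 frames, so frame 2046737 lies in block 113 (frames 2031966–2049947) with 14771 frames into that block.
The block's first minute is 1800 frames and the rest 1798 each; 14771 frames reaches minute 8, so 113 × 18 + 8 × 2 = 2050 labels have been skipped so far.
Adding those back, label number 2046737 + 2050 = 2048787 at 30 labels/s is 68292 s + 27 f = 18 h 58 min 12 s frame 27, i.e. 18:58:12;27.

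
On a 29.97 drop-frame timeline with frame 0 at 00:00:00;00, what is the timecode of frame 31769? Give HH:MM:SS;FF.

Each 10-minute DF block holds 10 × 60 × 30 − 9 × 2 = 17982 frames. 31769 ÷ 17982 → 1 full block, remainder 13787.
Within the partial block the first minute is 1800 frames and each further minute 1798, so 7 further minute boundaries passed. Total skipped labels = 18 × 1 + 2 × 7 = 32.
Non-drop label index = 31769 + 32 = 31801; at 30 labels/s that is 00:17:40:01, i.e. DF 00:17:40;01.

00:17:40;01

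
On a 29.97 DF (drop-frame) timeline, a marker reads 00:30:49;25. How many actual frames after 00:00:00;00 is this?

55441

As if non-drop at 30 labels/s: (0 × 3600 + 30 × 60 + 49) × 30 + 25 = 55495.
Minute boundaries passed: 30; those not divisible by 10: 30 − 3 = 27; dropped labels = 2 × 27 = 54.
Actual frame index = 55495 − 54 = 55441.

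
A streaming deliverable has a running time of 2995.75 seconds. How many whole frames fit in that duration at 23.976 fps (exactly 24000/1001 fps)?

Frames = 2995.75 × 24000/1001 = 71898000/1001 ≈ 71826.1738.
Complete frames: 71826.

71826 frames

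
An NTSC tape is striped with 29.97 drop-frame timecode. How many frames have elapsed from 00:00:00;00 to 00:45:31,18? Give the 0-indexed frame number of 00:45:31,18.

81866

Complete 10-minute blocks: 4, each 17982 frames → 71928.
Remaining 5 whole minutes in the current block: 1800 + 4 × 1798 = 8992 frames.
Within the current minute: 31 × 30 + 18 − 2 = 946 (labels ;00/;01 skipped at this minute). Total = 71928 + 8992 + 946 = 81866.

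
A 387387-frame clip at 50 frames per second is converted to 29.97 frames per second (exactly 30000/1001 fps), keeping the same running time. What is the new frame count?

Target frames = source frames × (target rate / source rate) = 387387 × (30000/1001)/(50) = 387387 × 600/1001 = 232200.

232200 frames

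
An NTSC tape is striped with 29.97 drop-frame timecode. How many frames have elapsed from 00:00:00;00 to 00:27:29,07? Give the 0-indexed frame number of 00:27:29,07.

As if non-drop at 30 labels/s: (0 × 3600 + 27 × 60 + 29) × 30 + 7 = 49477.
Minute boundaries passed: 27; those not divisible by 10: 27 − 2 = 25; dropped labels = 2 × 25 = 50.
Actual frame index = 49477 − 50 = 49427.

49427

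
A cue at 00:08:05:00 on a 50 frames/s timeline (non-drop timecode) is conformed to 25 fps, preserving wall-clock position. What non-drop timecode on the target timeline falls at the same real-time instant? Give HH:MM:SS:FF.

00:08:05:00

Source frame index: (0×3600 + 8×60 + 5) × 50 + 0 = 24250.
Real time: 24250 / (50) = 485 s.
Target frame: (485) × (25) = 12125.
At 25 labels/s: frame 12125 → 00:08:05:00.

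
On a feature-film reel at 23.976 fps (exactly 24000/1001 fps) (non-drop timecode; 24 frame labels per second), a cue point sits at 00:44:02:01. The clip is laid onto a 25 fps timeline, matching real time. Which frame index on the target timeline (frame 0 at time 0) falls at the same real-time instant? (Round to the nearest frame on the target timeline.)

frame 66117

Source frame index: (0×3600 + 44×60 + 2) × 24 + 1 = 63409.
Real time: 63409 / (24000/1001) = 63472409/24000 s.
Target frame: (63472409/24000) × (25) = 63472409/960 ≈ 66117.093 → 66117.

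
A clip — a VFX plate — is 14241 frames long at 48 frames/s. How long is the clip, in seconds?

296.6875 seconds

Running time = 14241 / (48) = 296.6875 s.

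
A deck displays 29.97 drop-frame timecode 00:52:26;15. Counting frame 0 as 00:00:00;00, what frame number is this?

94301

As if non-drop at 30 labels/s: (0 × 3600 + 52 × 60 + 26) × 30 + 15 = 94395.
Minute boundaries passed: 52; those not divisible by 10: 52 − 5 = 47; dropped labels = 2 × 47 = 94.
Actual frame index = 94395 − 94 = 94301.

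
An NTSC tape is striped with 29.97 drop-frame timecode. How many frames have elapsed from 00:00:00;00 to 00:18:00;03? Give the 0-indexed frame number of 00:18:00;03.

Complete 10-minute blocks: 1, each 17982 frames → 17982.
Remaining 8 whole minutes in the current block: 1800 + 7 × 1798 = 14386 frames.
Within the current minute: 0 × 30 + 3 − 2 = 1 (labels ;00/;01 skipped at this minute). Total = 17982 + 14386 + 1 = 32369.

32369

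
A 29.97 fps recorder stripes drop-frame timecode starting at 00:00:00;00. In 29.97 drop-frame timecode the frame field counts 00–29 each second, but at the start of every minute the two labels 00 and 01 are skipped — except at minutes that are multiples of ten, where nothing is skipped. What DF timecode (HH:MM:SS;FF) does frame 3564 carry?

00:01:58;26

Ten DF minutes hold 17982 frames, so frame 3564 lies in block 0 (frames 0–17981) with 3564 frames into that block.
The block's first minute is 1800 frames and the rest 1798 each; 3564 frames reaches minute 1, so 0 × 18 + 1 × 2 = 2 labels have been skipped so far.
Adding those back, label number 3564 + 2 = 3566 at 30 labels/s is 118 s + 26 f = 0 h 1 min 58 s frame 26, i.e. 00:01:58;26.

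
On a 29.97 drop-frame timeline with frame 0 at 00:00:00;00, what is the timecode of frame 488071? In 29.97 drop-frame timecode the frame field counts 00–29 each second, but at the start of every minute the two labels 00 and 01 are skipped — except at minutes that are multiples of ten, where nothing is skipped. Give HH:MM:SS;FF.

Ten DF minutes hold 17982 frames, so frame 488071 lies in block 27 (frames 485514–503495) with 2557 frames into that block.
The block's first minute is 1800 frames and the rest 1798 each; 2557 frames reaches minute 1, so 27 × 18 + 1 × 2 = 488 labels have been skipped so far.
Adding those back, label number 488071 + 488 = 488559 at 30 labels/s is 16285 s + 9 f = 4 h 31 min 25 s frame 9, i.e. 04:31:25;09.

04:31:25;09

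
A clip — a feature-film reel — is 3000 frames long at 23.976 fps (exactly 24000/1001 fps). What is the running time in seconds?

125.125 seconds

Running time = 3000 / (24000/1001) = 125.125 s.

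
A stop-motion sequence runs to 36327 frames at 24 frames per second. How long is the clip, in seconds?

Running time = 36327 / (24) = 1513.625 s.

1513.625 seconds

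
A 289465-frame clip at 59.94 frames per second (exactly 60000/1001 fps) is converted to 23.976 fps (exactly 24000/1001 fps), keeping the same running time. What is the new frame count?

Target frames = source frames × (target rate / source rate) = 289465 × (24000/1001)/(60000/1001) = 289465 × 2/5 = 115786.

115786 frames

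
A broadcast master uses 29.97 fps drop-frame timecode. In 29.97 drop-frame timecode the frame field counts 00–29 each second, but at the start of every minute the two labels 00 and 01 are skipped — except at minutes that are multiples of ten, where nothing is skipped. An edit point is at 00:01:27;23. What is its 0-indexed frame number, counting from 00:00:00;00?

Complete 10-minute blocks: 0, each 17982 frames → 0.
Remaining 1 whole minute in the current block: 1800 + 0 × 1798 = 1800 frames.
Within the current minute: 27 × 30 + 23 − 2 = 831 (labels ;00/;01 skipped at this minute). Total = 0 + 1800 + 831 = 2631.

2631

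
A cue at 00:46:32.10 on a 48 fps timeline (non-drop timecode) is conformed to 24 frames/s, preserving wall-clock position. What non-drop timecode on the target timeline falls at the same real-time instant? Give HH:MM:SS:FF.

Source frame index: (0×3600 + 46×60 + 32) × 48 + 10 = 134026.
Real time: 134026 / (48) = 67013/24 s.
Target frame: (67013/24) × (24) = 67013.
At 24 labels/s: frame 67013 → 00:46:32:05.

00:46:32:05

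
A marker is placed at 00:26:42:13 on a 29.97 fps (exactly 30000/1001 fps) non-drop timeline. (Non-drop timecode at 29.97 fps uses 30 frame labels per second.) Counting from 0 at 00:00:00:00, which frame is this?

Total seconds to the label: (0 × 3600 + 26 × 60 + 42) = 1602.
Frame index = 1602 × 30 + 13 = 48073.

frame 48073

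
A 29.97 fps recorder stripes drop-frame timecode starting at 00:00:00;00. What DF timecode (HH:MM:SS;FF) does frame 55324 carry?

Each 10-minute DF block holds 10 × 60 × 30 − 9 × 2 = 17982 frames. 55324 ÷ 17982 → 3 full blocks, remainder 1378.
Within the partial block the first minute is 1800 frames and each further minute 1798, so 0 further minute boundaries passed. Total skipped labels = 18 × 3 + 2 × 0 = 54.
Non-drop label index = 55324 + 54 = 55378; at 30 labels/s that is 00:30:45:28, i.e. DF 00:30:45;28.

00:30:45;28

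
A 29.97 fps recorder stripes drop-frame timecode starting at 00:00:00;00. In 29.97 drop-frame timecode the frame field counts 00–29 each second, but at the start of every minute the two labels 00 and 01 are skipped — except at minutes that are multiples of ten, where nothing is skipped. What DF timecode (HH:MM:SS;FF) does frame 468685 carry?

04:20:38;13

Ten DF minutes hold 17982 frames, so frame 468685 lies in block 26 (frames 467532–485513) with 1153 frames into that block.
The block's first minute is 1800 frames and the rest 1798 each; 1153 frames reaches minute 0, so 26 × 18 + 0 × 2 = 468 labels have been skipped so far.
Adding those back, label number 468685 + 468 = 469153 at 30 labels/s is 15638 s + 13 f = 4 h 20 min 38 s frame 13, i.e. 04:20:38;13.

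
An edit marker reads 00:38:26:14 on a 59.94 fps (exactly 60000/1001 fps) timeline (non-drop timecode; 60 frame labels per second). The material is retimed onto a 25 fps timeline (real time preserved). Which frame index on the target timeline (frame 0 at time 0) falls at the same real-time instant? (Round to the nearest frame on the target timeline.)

frame 57713

Source frame index: (0×3600 + 38×60 + 26) × 60 + 14 = 138374.
Real time: 138374 / (60000/1001) = 69256187/30000 s.
Target frame: (69256187/30000) × (25) = 69256187/1200 ≈ 57713.489 → 57713.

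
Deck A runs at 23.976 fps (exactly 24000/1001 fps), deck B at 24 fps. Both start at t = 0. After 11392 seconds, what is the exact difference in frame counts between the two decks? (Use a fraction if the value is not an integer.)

A emits 24000/1001 × 11392 = 273408000/1001 frames; B emits 24 × 11392 = 273408.
Difference = 273408/1001 frames (≈ 273.1349); B is ahead of A.

273408/1001 frames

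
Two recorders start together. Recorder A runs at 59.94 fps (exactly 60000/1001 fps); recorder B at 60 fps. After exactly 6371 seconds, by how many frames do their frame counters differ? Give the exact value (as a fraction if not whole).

A emits 60000/1001 × 6371 = 382260000/1001 frames; B emits 60 × 6371 = 382260.
Difference = 382260/1001 frames (≈ 381.8781); B is ahead of A.

382260/1001 frames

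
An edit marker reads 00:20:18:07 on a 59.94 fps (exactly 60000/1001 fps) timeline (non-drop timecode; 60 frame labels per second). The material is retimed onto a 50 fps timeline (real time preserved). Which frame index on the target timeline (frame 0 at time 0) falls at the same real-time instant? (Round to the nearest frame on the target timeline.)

Source frame index: (0×3600 + 20×60 + 18) × 60 + 7 = 73087.
Real time: 73087 / (60000/1001) = 73160087/60000 s.
Target frame: (73160087/60000) × (50) = 73160087/1200 ≈ 60966.739 → 60967.

frame 60967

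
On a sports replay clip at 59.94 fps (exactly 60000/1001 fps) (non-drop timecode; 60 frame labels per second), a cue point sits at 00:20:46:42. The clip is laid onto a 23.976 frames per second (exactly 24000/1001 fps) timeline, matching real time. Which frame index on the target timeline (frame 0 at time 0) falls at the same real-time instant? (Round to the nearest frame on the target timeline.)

Source frame index: (0×3600 + 20×60 + 46) × 60 + 42 = 74802.
Real time: 74802 / (60000/1001) = 12479467/10000 s.
Target frame: (12479467/10000) × (24000/1001) = 149604/5 ≈ 29920.800 → 29921.

frame 29921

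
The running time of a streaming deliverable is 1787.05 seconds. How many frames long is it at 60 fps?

107223 frames

Frames = 1787.05 × 60 = 107223.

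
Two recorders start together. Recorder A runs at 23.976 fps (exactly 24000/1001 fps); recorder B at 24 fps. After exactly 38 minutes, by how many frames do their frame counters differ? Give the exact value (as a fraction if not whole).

54720/1001 frames

38 min = 2280 s.
A emits 24000/1001 × 2280 = 54720000/1001 frames; B emits 24 × 2280 = 54720.
Difference = 54720/1001 frames (≈ 54.6653); B is ahead of A.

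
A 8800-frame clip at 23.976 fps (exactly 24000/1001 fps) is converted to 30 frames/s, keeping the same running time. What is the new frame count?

11011 frames

Target frames = source frames × (target rate / source rate) = 8800 × (30)/(24000/1001) = 8800 × 1001/800 = 11011.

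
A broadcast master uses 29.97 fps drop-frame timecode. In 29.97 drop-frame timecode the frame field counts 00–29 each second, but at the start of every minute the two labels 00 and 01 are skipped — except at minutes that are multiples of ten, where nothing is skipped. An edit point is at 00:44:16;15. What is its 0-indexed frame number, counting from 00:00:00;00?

79615

Complete 10-minute blocks: 4, each 17982 frames → 71928.
Remaining 4 whole minutes in the current block: 1800 + 3 × 1798 = 7194 frames.
Within the current minute: 16 × 30 + 15 − 2 = 493 (labels ;00/;01 skipped at this minute). Total = 71928 + 7194 + 493 = 79615.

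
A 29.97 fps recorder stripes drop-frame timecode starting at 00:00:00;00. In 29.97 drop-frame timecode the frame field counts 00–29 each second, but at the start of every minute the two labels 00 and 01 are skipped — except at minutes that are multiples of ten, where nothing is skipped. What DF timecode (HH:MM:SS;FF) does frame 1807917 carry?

Each 10-minute DF block holds 10 × 60 × 30 − 9 × 2 = 17982 frames. 1807917 ÷ 17982 → 100 full blocks, remainder 9717.
Within the partial block the first minute is 1800 frames and each further minute 1798, so 5 further minute boundaries passed. Total skipped labels = 18 × 100 + 2 × 5 = 1810.
Non-drop label index = 1807917 + 1810 = 1809727; at 30 labels/s that is 16:45:24:07, i.e. DF 16:45:24;07.

16:45:24;07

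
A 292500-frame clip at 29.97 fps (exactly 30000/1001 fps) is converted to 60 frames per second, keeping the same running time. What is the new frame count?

585585 frames

Target frames = source frames × (target rate / source rate) = 292500 × (60)/(30000/1001) = 292500 × 1001/500 = 585585.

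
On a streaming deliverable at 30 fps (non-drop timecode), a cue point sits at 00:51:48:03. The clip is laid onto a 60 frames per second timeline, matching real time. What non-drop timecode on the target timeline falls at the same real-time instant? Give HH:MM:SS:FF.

Source frame index: (0×3600 + 51×60 + 48) × 30 + 3 = 93243.
Real time: 93243 / (30) = 31081/10 s.
Target frame: (31081/10) × (60) = 186486.
At 60 labels/s: frame 186486 → 00:51:48:06.

00:51:48:06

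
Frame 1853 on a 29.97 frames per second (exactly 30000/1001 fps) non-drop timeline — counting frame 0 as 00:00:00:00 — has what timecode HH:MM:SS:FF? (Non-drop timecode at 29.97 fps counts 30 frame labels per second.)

00:01:01:23

1853 ÷ 30 = 61 full seconds, remainder 23 frames.
61 s = 0 h 1 min 1 s.
Timecode: 00:01:01:23.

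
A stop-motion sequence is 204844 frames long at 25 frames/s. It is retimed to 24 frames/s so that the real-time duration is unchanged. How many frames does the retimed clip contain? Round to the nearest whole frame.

196650 frames

Frames at target rate = 204844 × (24) / (25) = 4916256/25 ≈ 196650.240.
Nearest whole frame: 196650.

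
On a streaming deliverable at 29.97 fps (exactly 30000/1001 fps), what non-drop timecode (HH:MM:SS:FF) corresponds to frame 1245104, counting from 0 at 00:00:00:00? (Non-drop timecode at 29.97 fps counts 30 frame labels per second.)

1245104 ÷ 30 = 41503 full seconds, remainder 14 frames.
41503 s = 11 h 31 min 43 s.
Timecode: 11:31:43:14.

11:31:43:14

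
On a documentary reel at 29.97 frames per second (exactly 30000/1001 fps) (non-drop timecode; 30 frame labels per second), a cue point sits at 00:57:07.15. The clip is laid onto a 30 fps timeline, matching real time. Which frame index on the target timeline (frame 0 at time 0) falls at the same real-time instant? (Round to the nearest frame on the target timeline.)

Source frame index: (0×3600 + 57×60 + 7) × 30 + 15 = 102825.
Real time: 102825 / (30000/1001) = 1372371/400 s.
Target frame: (1372371/400) × (30) = 4117113/40 ≈ 102927.825 → 102928.

frame 102928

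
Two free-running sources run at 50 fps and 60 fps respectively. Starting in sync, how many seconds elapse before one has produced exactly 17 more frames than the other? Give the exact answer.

1.7 seconds

The gap grows by |60 − 50| = 10 frames per second.
Time for a 17-frame gap: 17 ÷ (10) = 1.7 s.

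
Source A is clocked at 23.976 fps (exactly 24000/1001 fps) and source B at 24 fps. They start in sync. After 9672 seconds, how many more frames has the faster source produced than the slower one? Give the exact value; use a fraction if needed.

17856/77 frames

A emits 24000/1001 × 9672 = 17856000/77 frames; B emits 24 × 9672 = 232128.
Difference = 17856/77 frames (≈ 231.8961); B is ahead of A.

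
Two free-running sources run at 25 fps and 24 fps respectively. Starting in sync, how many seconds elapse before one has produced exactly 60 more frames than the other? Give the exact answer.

60 seconds

The gap grows by |24 − 25| = 1 frame per second.
Time for a 60-frame gap: 60 ÷ (1) = 60 s.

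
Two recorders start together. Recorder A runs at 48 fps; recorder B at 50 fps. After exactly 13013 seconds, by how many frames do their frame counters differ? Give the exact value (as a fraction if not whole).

26026 frames

A emits 48 × 13013 = 624624 frames; B emits 50 × 13013 = 650650.
Difference = 26026 frames; B is ahead of A.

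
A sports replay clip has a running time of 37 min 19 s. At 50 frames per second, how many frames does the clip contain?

111950 frames

37 min 19 s = 2239 s.
Frames = 2239 × 50 = 111950.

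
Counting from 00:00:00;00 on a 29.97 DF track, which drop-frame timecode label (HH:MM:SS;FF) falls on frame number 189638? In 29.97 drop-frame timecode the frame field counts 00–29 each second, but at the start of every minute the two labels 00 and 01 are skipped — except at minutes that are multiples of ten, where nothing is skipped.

Ten DF minutes hold 17982 frames, so frame 189638 lies in block 10 (frames 179820–197801) with 9818 frames into that block.
The block's first minute is 1800 frames and the rest 1798 each; 9818 frames reaches minute 5, so 10 × 18 + 5 × 2 = 190 labels have been skipped so far.
Adding those back, label number 189638 + 190 = 189828 at 30 labels/s is 6327 s + 18 f = 1 h 45 min 27 s frame 18, i.e. 01:45:27;18.

01:45:27;18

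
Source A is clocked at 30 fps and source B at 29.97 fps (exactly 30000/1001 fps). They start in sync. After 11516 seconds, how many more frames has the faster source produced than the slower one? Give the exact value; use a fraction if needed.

A emits 30 × 11516 = 345480 frames; B emits 30000/1001 × 11516 = 345480000/1001.
Difference = 345480/1001 frames (≈ 345.1349); B is behind A.

345480/1001 frames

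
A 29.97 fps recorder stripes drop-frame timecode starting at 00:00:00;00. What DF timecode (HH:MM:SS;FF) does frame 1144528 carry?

Each 10-minute DF block holds 10 × 60 × 30 − 9 × 2 = 17982 frames. 1144528 ÷ 17982 → 63 full blocks, remainder 11662.
Within the partial block the first minute is 1800 frames and each further minute 1798, so 6 further minute boundaries passed. Total skipped labels = 18 × 63 + 2 × 6 = 1146.
Non-drop label index = 1144528 + 1146 = 1145674; at 30 labels/s that is 10:36:29:04, i.e. DF 10:36:29;04.

10:36:29;04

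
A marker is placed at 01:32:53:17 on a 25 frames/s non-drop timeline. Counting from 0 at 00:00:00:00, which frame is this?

139342

Total seconds to the label: (1 × 3600 + 32 × 60 + 53) = 5573.
Frame index = 5573 × 25 + 17 = 139342.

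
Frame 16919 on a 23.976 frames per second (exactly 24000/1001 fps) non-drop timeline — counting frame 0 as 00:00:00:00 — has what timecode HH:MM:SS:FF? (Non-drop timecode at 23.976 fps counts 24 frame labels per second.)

00:11:44:23

16919 ÷ 24 = 704 full seconds, remainder 23 frames.
704 s = 0 h 11 min 44 s.
Timecode: 00:11:44:23.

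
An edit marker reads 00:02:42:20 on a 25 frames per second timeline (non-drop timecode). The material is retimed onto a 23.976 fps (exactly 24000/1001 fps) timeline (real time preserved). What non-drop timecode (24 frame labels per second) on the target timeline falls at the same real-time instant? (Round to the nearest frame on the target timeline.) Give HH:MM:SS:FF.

Source frame index: (0×3600 + 2×60 + 42) × 25 + 20 = 4070.
Real time: 4070 / (25) = 814/5 s.
Target frame: (814/5) × (24000/1001) = 355200/91 ≈ 3903.297 → 3903.
At 24 labels/s: frame 3903 → 00:02:42:15.

00:02:42:15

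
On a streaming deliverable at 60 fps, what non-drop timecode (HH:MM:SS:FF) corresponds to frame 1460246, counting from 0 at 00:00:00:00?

06:45:37:26

1460246 ÷ 60 = 24337 full seconds, remainder 26 frames.
24337 s = 6 h 45 min 37 s.
Timecode: 06:45:37:26.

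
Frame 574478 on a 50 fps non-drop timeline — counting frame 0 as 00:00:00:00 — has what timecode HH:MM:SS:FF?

03:11:29:28

574478 ÷ 50 = 11489 full seconds, remainder 28 frames.
11489 s = 3 h 11 min 29 s.
Timecode: 03:11:29:28.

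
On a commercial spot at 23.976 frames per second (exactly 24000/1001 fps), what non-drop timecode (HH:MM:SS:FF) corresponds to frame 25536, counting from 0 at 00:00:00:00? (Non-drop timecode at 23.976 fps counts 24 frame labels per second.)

00:17:44:00

25536 ÷ 24 = 1064 full seconds, remainder 0 frames.
1064 s = 0 h 17 min 44 s.
Timecode: 00:17:44:00.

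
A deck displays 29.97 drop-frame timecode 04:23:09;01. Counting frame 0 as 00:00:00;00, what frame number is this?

As if non-drop at 30 labels/s: (4 × 3600 + 23 × 60 + 9) × 30 + 1 = 473671.
Minute boundaries passed: 263; those not divisible by 10: 263 − 26 = 237; dropped labels = 2 × 237 = 474.
Actual frame index = 473671 − 474 = 473197.

473197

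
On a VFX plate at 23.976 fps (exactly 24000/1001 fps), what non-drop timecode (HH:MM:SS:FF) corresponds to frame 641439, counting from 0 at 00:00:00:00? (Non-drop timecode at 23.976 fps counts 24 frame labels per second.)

641439 ÷ 24 = 26726 full seconds, remainder 15 frames.
26726 s = 7 h 25 min 26 s.
Timecode: 07:25:26:15.

07:25:26:15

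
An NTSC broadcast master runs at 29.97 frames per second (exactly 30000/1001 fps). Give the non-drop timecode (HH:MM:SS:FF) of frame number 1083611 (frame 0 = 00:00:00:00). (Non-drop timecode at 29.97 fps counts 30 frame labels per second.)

1083611 ÷ 30 = 36120 full seconds, remainder 11 frames.
36120 s = 10 h 2 min 0 s.
Timecode: 10:02:00:11.

10:02:00:11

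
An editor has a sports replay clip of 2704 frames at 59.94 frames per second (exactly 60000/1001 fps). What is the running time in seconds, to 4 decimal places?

45.1117 seconds

Running time = 2704 × 1001/60000 = 169169/3750 s ≈ 45.1117 s.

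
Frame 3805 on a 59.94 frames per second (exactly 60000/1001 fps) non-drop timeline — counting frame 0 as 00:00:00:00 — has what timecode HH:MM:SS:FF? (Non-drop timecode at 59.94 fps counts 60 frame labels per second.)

3805 ÷ 60 = 63 full seconds, remainder 25 frames.
63 s = 0 h 1 min 3 s.
Timecode: 00:01:03:25.

00:01:03:25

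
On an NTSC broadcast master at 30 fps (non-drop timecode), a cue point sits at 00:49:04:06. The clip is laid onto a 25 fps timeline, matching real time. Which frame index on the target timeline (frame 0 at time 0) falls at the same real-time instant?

frame 73605

Source frame index: (0×3600 + 49×60 + 4) × 30 + 6 = 88326.
Real time: 88326 / (30) = 14721/5 s.
Target frame: (14721/5) × (25) = 73605.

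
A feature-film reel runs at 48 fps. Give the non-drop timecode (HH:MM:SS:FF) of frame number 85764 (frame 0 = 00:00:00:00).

85764 ÷ 48 = 1786 full seconds, remainder 36 frames.
1786 s = 0 h 29 min 46 s.
Timecode: 00:29:46:36.

00:29:46:36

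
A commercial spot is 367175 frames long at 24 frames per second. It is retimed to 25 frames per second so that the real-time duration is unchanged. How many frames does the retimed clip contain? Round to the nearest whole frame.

Frames at target rate = 367175 × (25) / (24) = 9179375/24 ≈ 382473.958.
Nearest whole frame: 382474.

382474 frames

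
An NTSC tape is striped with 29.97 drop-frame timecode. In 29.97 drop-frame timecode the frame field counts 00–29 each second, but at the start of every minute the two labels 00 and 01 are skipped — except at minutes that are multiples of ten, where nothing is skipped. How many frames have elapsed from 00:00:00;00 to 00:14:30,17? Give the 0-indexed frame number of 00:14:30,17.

26091

As if non-drop at 30 labels/s: (0 × 3600 + 14 × 60 + 30) × 30 + 17 = 26117.
Minute boundaries passed: 14; those not divisible by 10: 14 − 1 = 13; dropped labels = 2 × 13 = 26.
Actual frame index = 26117 − 26 = 26091.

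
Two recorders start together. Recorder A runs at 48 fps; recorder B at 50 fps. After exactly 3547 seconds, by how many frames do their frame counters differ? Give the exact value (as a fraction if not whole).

A emits 48 × 3547 = 170256 frames; B emits 50 × 3547 = 177350.
Difference = 7094 frames; B is ahead of A.

7094 frames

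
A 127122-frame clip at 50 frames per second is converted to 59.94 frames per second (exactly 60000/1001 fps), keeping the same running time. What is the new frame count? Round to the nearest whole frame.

152394 frames

Frames at target rate = 127122 × (60000/1001) / (50) = 152546400/1001 ≈ 152394.006.
Nearest whole frame: 152394.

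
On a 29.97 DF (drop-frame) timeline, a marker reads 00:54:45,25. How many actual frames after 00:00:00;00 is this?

98477

Complete 10-minute blocks: 5, each 17982 frames → 89910.
Remaining 4 whole minutes in the current block: 1800 + 3 × 1798 = 7194 frames.
Within the current minute: 45 × 30 + 25 − 2 = 1373 (labels ;00/;01 skipped at this minute). Total = 89910 + 7194 + 1373 = 98477.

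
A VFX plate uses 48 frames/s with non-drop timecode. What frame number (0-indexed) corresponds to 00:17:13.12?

Total seconds to the label: (0 × 3600 + 17 × 60 + 13) = 1033.
Frame index = 1033 × 48 + 12 = 49596.

49596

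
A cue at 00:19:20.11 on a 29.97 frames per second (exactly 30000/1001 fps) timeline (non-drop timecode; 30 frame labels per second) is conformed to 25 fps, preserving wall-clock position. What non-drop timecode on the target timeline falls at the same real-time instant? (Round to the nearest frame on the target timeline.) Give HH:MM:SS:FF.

Source frame index: (0×3600 + 19×60 + 20) × 30 + 11 = 34811.
Real time: 34811 / (30000/1001) = 34845811/30000 s.
Target frame: (34845811/30000) × (25) = 34845811/1200 ≈ 29038.176 → 29038.
At 25 labels/s: frame 29038 → 00:19:21:13.

00:19:21:13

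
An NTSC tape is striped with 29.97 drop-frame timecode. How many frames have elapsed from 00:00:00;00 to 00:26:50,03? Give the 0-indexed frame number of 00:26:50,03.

48255

As if non-drop at 30 labels/s: (0 × 3600 + 26 × 60 + 50) × 30 + 3 = 48303.
Minute boundaries passed: 26; those not divisible by 10: 26 − 2 = 24; dropped labels = 2 × 24 = 48.
Actual frame index = 48303 − 48 = 48255.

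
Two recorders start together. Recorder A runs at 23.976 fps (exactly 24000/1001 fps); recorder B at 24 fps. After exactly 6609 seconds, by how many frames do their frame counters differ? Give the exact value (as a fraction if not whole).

158616/1001 frames

A emits 24000/1001 × 6609 = 158616000/1001 frames; B emits 24 × 6609 = 158616.
Difference = 158616/1001 frames (≈ 158.4575); B is ahead of A.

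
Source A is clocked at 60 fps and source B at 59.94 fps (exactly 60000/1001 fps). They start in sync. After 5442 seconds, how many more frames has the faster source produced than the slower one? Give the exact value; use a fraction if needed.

326520/1001 frames

A emits 60 × 5442 = 326520 frames; B emits 60000/1001 × 5442 = 326520000/1001.
Difference = 326520/1001 frames (≈ 326.1938); B is behind A.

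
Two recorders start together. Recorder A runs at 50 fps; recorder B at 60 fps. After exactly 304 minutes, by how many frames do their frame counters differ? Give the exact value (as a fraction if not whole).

304 min = 18240 s.
A emits 50 × 18240 = 912000 frames; B emits 60 × 18240 = 1094400.
Difference = 182400 frames; B is ahead of A.

182400 frames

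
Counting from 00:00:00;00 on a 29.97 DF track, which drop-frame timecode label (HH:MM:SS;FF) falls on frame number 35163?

00:19:33;09

Ten DF minutes hold 17982 frames, so frame 35163 lies in block 1 (frames 17982–35963) with 17181 frames into that block.
The block's first minute is 1800 frames and the rest 1798 each; 17181 frames reaches minute 9, so 1 × 18 + 9 × 2 = 36 labels have been skipped so far.
Adding those back, label number 35163 + 36 = 35199 at 30 labels/s is 1173 s + 9 f = 0 h 19 min 33 s frame 9, i.e. 00:19:33;09.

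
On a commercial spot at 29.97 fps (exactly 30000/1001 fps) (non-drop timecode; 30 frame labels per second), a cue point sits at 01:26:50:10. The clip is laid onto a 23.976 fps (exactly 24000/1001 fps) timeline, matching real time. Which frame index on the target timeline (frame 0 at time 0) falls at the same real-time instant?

frame 125048

Source frame index: (1×3600 + 26×60 + 50) × 30 + 10 = 156310.
Real time: 156310 / (30000/1001) = 15646631/3000 s.
Target frame: (15646631/3000) × (24000/1001) = 125048.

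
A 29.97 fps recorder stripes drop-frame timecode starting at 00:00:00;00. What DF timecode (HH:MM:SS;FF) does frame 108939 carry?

01:00:34;27

Each 10-minute DF block holds 10 × 60 × 30 − 9 × 2 = 17982 frames. 108939 ÷ 17982 → 6 full blocks, remainder 1047.
Within the partial block the first minute is 1800 frames and each further minute 1798, so 0 further minute boundaries passed. Total skipped labels = 18 × 6 + 2 × 0 = 108.
Non-drop label index = 108939 + 108 = 109047; at 30 labels/s that is 01:00:34:27, i.e. DF 01:00:34;27.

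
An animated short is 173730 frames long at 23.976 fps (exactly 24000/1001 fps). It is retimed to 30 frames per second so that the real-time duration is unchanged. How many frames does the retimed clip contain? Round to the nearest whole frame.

217380 frames

Frames at target rate = 173730 × (30) / (24000/1001) = 17390373/80 ≈ 217379.663.
Nearest whole frame: 217380.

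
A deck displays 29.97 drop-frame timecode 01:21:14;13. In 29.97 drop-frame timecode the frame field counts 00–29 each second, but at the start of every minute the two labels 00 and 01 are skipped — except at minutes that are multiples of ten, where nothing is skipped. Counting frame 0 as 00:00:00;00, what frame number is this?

146087

Complete 10-minute blocks: 8, each 17982 frames → 143856.
Remaining 1 whole minute in the current block: 1800 + 0 × 1798 = 1800 frames.
Within the current minute: 14 × 30 + 13 − 2 = 431 (labels ;00/;01 skipped at this minute). Total = 143856 + 1800 + 431 = 146087.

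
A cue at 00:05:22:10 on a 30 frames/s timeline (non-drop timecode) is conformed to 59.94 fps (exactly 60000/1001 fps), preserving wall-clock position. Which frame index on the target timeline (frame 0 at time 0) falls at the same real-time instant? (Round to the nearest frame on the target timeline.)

Source frame index: (0×3600 + 5×60 + 22) × 30 + 10 = 9670.
Real time: 9670 / (30) = 967/3 s.
Target frame: (967/3) × (60000/1001) = 19340000/1001 ≈ 19320.679 → 19321.

frame 19321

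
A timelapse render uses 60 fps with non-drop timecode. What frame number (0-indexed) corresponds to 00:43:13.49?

Total seconds to the label: (0 × 3600 + 43 × 60 + 13) = 2593.
Frame index = 2593 × 60 + 49 = 155629.

frame 155629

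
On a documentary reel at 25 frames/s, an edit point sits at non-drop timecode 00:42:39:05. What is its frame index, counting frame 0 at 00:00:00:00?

frame 63980

Total seconds to the label: (0 × 3600 + 42 × 60 + 39) = 2559.
Frame index = 2559 × 25 + 5 = 63980.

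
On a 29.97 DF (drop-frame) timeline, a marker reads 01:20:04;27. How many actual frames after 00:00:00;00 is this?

Complete 10-minute blocks: 8, each 17982 frames → 143856.
Remaining 0 whole minutes in the current block: 0 frames.
Within the current minute: 4 × 30 + 27 = 147. Total = 143856 + 0 + 147 = 144003.

144003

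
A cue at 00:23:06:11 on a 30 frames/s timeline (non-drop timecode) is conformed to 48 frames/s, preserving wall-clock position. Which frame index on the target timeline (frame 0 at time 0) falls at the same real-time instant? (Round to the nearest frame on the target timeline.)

frame 66546

Source frame index: (0×3600 + 23×60 + 6) × 30 + 11 = 41591.
Real time: 41591 / (30) = 41591/30 s.
Target frame: (41591/30) × (48) = 332728/5 ≈ 66545.600 → 66546.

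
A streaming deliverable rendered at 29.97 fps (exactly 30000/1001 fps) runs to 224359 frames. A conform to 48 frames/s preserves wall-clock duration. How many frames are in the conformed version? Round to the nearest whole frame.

359333 frames

Frames at target rate = 224359 × (48) / (30000/1001) = 224583359/625 ≈ 359333.374.
Nearest whole frame: 359333.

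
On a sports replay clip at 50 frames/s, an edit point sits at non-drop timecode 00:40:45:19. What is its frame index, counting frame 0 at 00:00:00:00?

Total seconds to the label: (0 × 3600 + 40 × 60 + 45) = 2445.
Frame index = 2445 × 50 + 19 = 122269.

122269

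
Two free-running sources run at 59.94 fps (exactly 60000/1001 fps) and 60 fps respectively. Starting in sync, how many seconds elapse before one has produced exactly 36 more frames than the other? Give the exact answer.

The gap grows by |60 − 60000/1001| = 60/1001 frames per second.
Time for a 36-frame gap: 36 ÷ (60/1001) = 600.6 s.

600.6 seconds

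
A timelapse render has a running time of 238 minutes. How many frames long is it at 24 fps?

342720 frames

238 min = 14280 s.
Frames = 14280 × 24 = 342720.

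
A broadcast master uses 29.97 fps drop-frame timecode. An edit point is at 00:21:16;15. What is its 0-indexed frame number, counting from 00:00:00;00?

Complete 10-minute blocks: 2, each 17982 frames → 35964.
Remaining 1 whole minute in the current block: 1800 + 0 × 1798 = 1800 frames.
Within the current minute: 16 × 30 + 15 − 2 = 493 (labels ;00/;01 skipped at this minute). Total = 35964 + 1800 + 493 = 38257.

38257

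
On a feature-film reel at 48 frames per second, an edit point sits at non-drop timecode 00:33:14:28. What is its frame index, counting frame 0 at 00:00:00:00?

Total seconds to the label: (0 × 3600 + 33 × 60 + 14) = 1994.
Frame index = 1994 × 48 + 28 = 95740.

95740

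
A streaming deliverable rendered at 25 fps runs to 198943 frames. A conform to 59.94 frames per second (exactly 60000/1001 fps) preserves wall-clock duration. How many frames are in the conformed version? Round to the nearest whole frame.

Frames at target rate = 198943 × (60000/1001) / (25) = 477463200/1001 ≈ 476986.214.
Nearest whole frame: 476986.

476986 frames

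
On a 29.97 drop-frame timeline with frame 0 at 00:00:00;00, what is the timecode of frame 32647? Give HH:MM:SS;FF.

Ten DF minutes hold 17982 frames, so frame 32647 lies in block 1 (frames 17982–35963) with 14665 frames into that block.
The block's first minute is 1800 frames and the rest 1798 each; 14665 frames reaches minute 8, so 1 × 18 + 8 × 2 = 34 labels have been skipped so far.
Adding those back, label number 32647 + 34 = 32681 at 30 labels/s is 1089 s + 11 f = 0 h 18 min 9 s frame 11, i.e. 00:18:09;11.

00:18:09;11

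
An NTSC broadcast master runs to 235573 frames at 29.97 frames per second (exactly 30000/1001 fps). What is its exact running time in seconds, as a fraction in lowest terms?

235808573/30000 seconds

Running time = 235573 ÷ (30000/1001) = 235573 × 1001/30000 = 235808573/30000 s.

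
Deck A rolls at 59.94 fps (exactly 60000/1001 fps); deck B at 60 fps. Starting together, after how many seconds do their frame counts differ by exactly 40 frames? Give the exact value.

2002/3 seconds

The gap grows by |60 − 60000/1001| = 60/1001 frames per second.
Time for a 40-frame gap: 40 ÷ (60/1001) = 2002/3 s.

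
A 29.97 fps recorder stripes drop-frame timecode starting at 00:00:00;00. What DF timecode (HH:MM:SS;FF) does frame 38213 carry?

00:21:15;01

Each 10-minute DF block holds 10 × 60 × 30 − 9 × 2 = 17982 frames. 38213 ÷ 17982 → 2 full blocks, remainder 2249.
Within the partial block the first minute is 1800 frames and each further minute 1798, so 1 further minute boundary passed. Total skipped labels = 18 × 2 + 2 × 1 = 38.
Non-drop label index = 38213 + 38 = 38251; at 30 labels/s that is 00:21:15:01, i.e. DF 00:21:15;01.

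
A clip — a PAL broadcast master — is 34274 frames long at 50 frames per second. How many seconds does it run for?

685.48 seconds

Running time = 34274 / (50) = 685.48 s.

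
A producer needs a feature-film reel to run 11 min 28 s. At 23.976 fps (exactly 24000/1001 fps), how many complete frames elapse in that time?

11 min 28 s = 688 s.
Frames = 688 × 24000/1001 = 16512000/1001 ≈ 16495.5045.
Complete frames: 16495.

16495 frames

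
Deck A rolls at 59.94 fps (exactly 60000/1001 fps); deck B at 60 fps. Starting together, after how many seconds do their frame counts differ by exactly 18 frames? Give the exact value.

300.3 seconds

The gap grows by |60 − 60000/1001| = 60/1001 frames per second.
Time for a 18-frame gap: 18 ÷ (60/1001) = 300.3 s.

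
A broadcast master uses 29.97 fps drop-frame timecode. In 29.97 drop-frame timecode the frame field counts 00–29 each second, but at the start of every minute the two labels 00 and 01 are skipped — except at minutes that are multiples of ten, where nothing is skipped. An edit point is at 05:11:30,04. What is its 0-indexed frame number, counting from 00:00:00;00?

560144

As if non-drop at 30 labels/s: (5 × 3600 + 11 × 60 + 30) × 30 + 4 = 560704.
Minute boundaries passed: 311; those not divisible by 10: 311 − 31 = 280; dropped labels = 2 × 280 = 560.
Actual frame index = 560704 − 560 = 560144.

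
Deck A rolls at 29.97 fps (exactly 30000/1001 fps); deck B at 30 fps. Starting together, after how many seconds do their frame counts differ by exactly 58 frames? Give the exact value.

29029/15 seconds

The gap grows by |30 − 30000/1001| = 30/1001 frames per second.
Time for a 58-frame gap: 58 ÷ (30/1001) = 29029/15 s.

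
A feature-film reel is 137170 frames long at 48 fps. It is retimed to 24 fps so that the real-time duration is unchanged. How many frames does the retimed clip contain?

Target frames = source frames × (target rate / source rate) = 137170 × (24)/(48) = 137170 × 1/2 = 68585.

68585 frames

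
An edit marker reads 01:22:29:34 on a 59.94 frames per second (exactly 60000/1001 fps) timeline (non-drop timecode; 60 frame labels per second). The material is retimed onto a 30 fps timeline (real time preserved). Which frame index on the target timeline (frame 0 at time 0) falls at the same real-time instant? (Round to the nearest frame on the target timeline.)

frame 148635

Source frame index: (1×3600 + 22×60 + 29) × 60 + 34 = 296974.
Real time: 296974 / (60000/1001) = 148635487/30000 s.
Target frame: (148635487/30000) × (30) = 148635487/1000 ≈ 148635.487 → 148635.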